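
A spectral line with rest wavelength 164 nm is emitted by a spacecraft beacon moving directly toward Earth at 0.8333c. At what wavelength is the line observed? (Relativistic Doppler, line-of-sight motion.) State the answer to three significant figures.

Relativistic Doppler for wavelength: λ_obs = λ_src · √((1−β)/(1+β)).
With β = 0.8333: factor = √(0.1667/1.8333) = 0.30154.
λ_obs = 164 × 0.30154 = 49.5 nm.

49.5 nm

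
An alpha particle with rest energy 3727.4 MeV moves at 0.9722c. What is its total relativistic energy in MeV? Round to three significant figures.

γ = 1/√(1 − β²) = 1/√(1 − 0.94517284) = 1/√0.05482716 = 1/0.234152 = 4.2707.
Total energy: E = γmc² = 4.2707 × 3727.4 MeV = 15900 MeV.

15900 MeV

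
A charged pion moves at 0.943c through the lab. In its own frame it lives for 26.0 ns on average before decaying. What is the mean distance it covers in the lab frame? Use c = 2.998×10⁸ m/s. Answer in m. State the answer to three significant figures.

β² = 0.889249, so γ = 1/√0.110751 = 3.0049.
Lab-frame lifetime: Δt = γτ = 3.0049 × 26.0 ns = 78.127 ns.
Distance: d = vΔt = 0.943 × 2.998×10⁸ m/s × 7.8127×10^-8 s = 22.1 m.

22.1 m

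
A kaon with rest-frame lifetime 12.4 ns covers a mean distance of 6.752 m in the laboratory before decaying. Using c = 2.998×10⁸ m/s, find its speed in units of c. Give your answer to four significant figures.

0.8760c

d = βγcτ ⇒ βγ = d/(cτ) = 6.752 m / (3.71752 m) = 1.8163.
β = (βγ)/√(1+(βγ)²) = 1.8163/√4.29895 = 0.8760.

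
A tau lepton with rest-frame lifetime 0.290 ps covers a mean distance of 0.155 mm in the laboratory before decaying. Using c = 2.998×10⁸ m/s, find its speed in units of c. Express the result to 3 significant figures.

d = βγcτ ⇒ βγ = d/(cτ) = 1.550×10^-4 m / (8.6942×10^-5 m) = 1.7828.
β = (βγ)/√(1+(βγ)²) = 1.7828/√4.17838 = 0.872.

0.872c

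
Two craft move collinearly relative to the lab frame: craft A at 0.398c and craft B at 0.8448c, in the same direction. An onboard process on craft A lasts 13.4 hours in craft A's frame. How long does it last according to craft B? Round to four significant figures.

Speed of craft A in craft B's frame: u = (v_A − v_B)/(1 − v_A v_B/c²) = (0.398 − 0.8448)/(1 − 0.398×0.8448) = −0.4468/0.6637696 = −0.67313; |u| = 0.67313c.
At |u| = 0.67313c, γ = (1 − 0.453104)^(−1/2) = 1.3522.
The clock on craft A records proper time, so craft B measures Δt = γΔτ = 1.3522 × 13.4 = 18.12 hours.

18.12 hours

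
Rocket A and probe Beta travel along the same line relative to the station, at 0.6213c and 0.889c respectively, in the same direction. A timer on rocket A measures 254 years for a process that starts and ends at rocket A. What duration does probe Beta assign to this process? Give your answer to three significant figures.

Transform rocket A's velocity into probe Beta's frame: (0.6213 − 0.889)/(1 − 0.6213·0.889) = −0.2677/0.4476643, so the relative speed is 0.59799c.
γ for this relative speed: γ = 1/√(1 − 0.357592) = 1.2477.
Rocket A's interval is proper; time dilation gives Δt_B = γΔτ = 1.2477 × 254 years = 317 years.

317 years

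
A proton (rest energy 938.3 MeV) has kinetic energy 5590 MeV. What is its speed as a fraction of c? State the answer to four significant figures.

0.9896c

γ = 1 + K/(mc²) = 1 + 5590/938.3 = 6.9576.
β = √(1 − 1/γ²) = √(1 − 0.0206577) = √0.9793423 = 0.9896.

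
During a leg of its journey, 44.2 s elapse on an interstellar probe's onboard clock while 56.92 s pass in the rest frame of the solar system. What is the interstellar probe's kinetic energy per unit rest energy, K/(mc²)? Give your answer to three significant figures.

0.288

From Δt = γΔτ: γ = 56.92/44.2 = 1.28778.
Since K = (γ−1)mc², K/(mc²) = 1.28778 − 1 = 0.288.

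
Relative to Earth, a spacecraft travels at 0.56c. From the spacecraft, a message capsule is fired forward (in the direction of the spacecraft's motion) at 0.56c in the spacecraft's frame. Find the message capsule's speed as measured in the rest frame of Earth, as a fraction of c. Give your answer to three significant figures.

0.853c

In units of c, u = (u' + v)/(1 + u'v) with u' = 0.56 and v = 0.56.
Numerator: 0.56 + 0.56 = 1.12. Denominator: 1 + (0.56)(0.56) = 1.3136.
u = 1.12/1.3136 = 0.85262, so the speed is 0.853c.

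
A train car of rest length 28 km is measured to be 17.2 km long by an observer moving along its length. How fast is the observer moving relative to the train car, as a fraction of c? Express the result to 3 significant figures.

Length contraction gives γ = L₀/L = 28/17.2 = 1.6279.
β = √(1 − 1/γ²) = √0.62265 = 0.789.

0.789c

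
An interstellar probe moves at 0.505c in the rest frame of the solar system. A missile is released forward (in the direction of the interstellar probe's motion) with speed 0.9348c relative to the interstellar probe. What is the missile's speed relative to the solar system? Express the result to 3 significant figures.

In units of c, u = (u' + v)/(1 + u'v) with u' = 0.9348 and v = 0.505.
Numerator: 0.9348 + 0.505 = 1.4398. Denominator: 1 + (0.9348)(0.505) = 1.472074.
u = 1.4398/1.472074 = 0.97808, so the speed is 0.978c.

0.978c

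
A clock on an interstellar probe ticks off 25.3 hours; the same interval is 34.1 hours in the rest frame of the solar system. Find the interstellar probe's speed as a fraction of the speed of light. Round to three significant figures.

0.670c

γ = Δt/Δτ = 34.1/25.3 = 1.3478.
β = √(1 − 1/γ²) = √(1 − 0.55049) = √0.44951 = 0.670.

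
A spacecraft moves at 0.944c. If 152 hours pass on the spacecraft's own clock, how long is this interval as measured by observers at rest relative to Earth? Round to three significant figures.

461 hours

γ = 1/√(1 − β²) = 1/√(1 − 0.891136) = 1/√0.108864 = 1/0.329945 = 3.0308.
The onboard clock measures proper time, so the interval in the rest frame of Earth is dilated: Δt = γ·Δτ = 3.0308 × 152 hours = 461 hours.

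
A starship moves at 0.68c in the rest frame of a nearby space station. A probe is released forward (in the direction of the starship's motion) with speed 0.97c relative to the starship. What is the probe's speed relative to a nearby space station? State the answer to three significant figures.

Relativistic velocity addition: u = (u' + v)/(1 + u'v/c²), with u' = 0.97c and v = 0.68c.
Numerator: 0.97 + 0.68 = 1.65. Denominator: 1 + (0.97)(0.68) = 1.6596.
u = 1.65/1.6596 = 0.99422, so the speed is 0.994c.

0.994c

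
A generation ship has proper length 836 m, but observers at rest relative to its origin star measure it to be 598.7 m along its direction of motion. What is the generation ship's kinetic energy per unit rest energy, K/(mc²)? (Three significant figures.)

Length contraction gives γ = L₀/L = 836/598.7 = 1.39636.
K/(mc²) = γ − 1 = 1.39636 − 1 = 0.396.

0.396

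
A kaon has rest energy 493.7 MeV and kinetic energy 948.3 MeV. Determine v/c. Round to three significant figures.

K = (γ−1)mc², so γ = 1 + 948.3/493.7 = 2.9208.
Then v/c = √(1 − γ⁻²) = √(1 − 0.117219) = √0.882781 = 0.940.

0.940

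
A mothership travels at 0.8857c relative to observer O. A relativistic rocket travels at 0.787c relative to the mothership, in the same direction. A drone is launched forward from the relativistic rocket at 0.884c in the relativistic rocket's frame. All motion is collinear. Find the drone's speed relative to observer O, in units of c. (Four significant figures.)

0.9991c

Apply u = (u'+v)/(1+u'v) twice. Drone in the mothership frame: (0.884+0.787)/(1+0.884·0.787) = 1.671/1.695708 = 0.98543c.
That velocity, transformed to the rest frame of observer O: (0.98543+0.8857)/(1+0.98543·0.8857) = 1.87113/1.872795351 = 0.99911c.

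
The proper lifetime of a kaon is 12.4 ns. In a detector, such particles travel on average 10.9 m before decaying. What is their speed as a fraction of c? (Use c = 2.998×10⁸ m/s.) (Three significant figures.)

Lab distance = (lab lifetime)·v = γτ·βc, so βγ = d/(cτ) = 10.90/(2.998×10⁸ × 1.240×10^-8) = 2.9321.
With βγ = 2.9321: γ² = 1 + (βγ)² = 9.59721, and β = (βγ)/γ = 2.9321/3.09794 = 0.946.

0.946c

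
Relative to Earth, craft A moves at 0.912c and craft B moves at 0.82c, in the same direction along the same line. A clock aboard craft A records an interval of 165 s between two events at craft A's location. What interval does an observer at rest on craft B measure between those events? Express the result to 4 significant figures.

177.2 s

Speed of craft A in craft B's frame: u = (v_A − v_B)/(1 − v_A v_B/c²) = (0.912 − 0.82)/(1 − 0.912×0.82) = 0.092/0.25216 = 0.36485; |u| = 0.36485c.
γ for this relative speed: γ = 1/√(1 − 0.133116) = 1.074.
The clock on craft A records proper time, so craft B measures Δt = γΔτ = 1.074 × 165 = 177.2 s.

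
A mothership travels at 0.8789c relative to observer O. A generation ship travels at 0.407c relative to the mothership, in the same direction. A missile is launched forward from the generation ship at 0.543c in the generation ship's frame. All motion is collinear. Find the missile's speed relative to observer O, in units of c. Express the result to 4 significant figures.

0.9840c

Apply u = (u'+v)/(1+u'v) twice. Missile in the mothership frame: (0.543+0.407)/(1+0.543·0.407) = 0.95/1.221001 = 0.77805c.
That velocity, transformed to the rest frame of observer O: (0.77805+0.8789)/(1+0.77805·0.8789) = 1.65695/1.683828145 = 0.98404c.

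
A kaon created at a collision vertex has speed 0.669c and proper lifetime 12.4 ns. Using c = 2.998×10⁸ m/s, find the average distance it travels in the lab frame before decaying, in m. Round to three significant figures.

Lorentz factor: γ = (1 − 0.447561)^(−1/2) = 1.3454.
Lab-frame lifetime: Δt = γτ = 1.3454 × 12.4 ns = 16.683 ns.
Distance: d = vΔt = 0.669 × 2.998×10⁸ m/s × 1.6683×10^-8 s = 3.35 m.

3.35 m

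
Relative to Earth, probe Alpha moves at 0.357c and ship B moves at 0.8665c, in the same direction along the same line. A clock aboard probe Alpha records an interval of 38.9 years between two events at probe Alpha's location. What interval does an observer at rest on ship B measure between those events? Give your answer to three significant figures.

Speed of probe Alpha in ship B's frame: u = (v_A − v_B)/(1 − v_A v_B/c²) = (0.357 − 0.8665)/(1 − 0.357×0.8665) = −0.5095/0.6906595 = −0.7377; |u| = 0.7377c.
γ for this relative speed: γ = 1/√(1 − 0.544201) = 1.4812.
Probe Alpha's interval is proper; time dilation gives Δt_B = γΔτ = 1.4812 × 38.9 years = 57.6 years.

57.6 years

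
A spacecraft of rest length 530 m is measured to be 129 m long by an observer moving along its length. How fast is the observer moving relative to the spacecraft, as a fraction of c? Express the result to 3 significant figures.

Length contraction gives γ = L₀/L = 530/129 = 4.1085.
β = √(1 − 1/γ²) = √0.940757 = 0.970.

0.970c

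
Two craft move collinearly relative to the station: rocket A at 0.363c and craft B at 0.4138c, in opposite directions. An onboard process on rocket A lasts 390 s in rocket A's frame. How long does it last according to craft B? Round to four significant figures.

The velocity of rocket A relative to craft B is (0.363 + 0.4138)c / (1 + 0.363×0.4138) = 0.67536c; relative speed 0.67536c.
γ for this relative speed: γ = 1/√(1 − 0.456111) = 1.356.
The clock on rocket A records proper time, so craft B measures Δt = γΔτ = 1.356 × 390 = 528.8 s.

528.8 s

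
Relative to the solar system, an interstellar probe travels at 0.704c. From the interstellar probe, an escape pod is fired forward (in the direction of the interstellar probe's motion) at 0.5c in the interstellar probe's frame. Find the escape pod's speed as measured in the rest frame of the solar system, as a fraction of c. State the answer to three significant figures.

Relativistic velocity addition: u = (u' + v)/(1 + u'v/c²), with u' = 0.5c and v = 0.704c.
Numerator: 0.5 + 0.704 = 1.204. Denominator: 1 + (0.5)(0.704) = 1.352.
u = 1.204/1.352 = 0.89053, so the speed is 0.891c.

0.891c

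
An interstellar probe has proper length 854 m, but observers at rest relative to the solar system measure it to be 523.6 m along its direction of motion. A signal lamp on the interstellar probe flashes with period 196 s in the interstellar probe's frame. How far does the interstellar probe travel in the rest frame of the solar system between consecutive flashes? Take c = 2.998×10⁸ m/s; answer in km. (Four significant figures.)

γ = L₀/L = 854/523.6 = 1.63102.
β = √(1 − 1/γ²) = 0.79. Lab-frame period = γτ = 1.63102×196 s = 319.68 s. Distance = βc × γτ = 0.79 × 2.998×10⁸ m/s × 319.68 s = 7.5714×10^10 m = 7.571×10^7 km.

7.571×10^7 km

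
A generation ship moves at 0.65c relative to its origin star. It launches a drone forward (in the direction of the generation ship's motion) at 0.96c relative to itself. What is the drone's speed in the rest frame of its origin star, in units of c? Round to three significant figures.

In units of c, u = (u' + v)/(1 + u'v) with u' = 0.96 and v = 0.65.
Numerator: 0.96 + 0.65 = 1.61. Denominator: 1 + (0.96)(0.65) = 1.624.
u = 1.61/1.624 = 0.99138, so the speed is 0.991c.

0.991c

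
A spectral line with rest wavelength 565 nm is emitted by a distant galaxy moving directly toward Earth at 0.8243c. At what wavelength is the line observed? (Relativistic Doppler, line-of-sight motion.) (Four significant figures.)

Relativistic Doppler for wavelength: λ_obs = λ_src · √((1−β)/(1+β)).
With β = 0.8243: factor = √(0.1757/1.8243) = 0.31034.
λ_obs = 565 × 0.31034 = 175.3 nm.

175.3 nm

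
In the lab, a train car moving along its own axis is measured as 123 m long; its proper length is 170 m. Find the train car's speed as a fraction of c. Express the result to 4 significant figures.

Length contraction gives γ = L₀/L = 170/123 = 1.3821.
β = √(1 − 1/γ²) = √0.476495 = 0.6903.

0.6903c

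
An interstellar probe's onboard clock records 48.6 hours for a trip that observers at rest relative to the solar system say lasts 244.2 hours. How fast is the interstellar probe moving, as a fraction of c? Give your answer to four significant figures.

γ = Δt/Δτ = 244.2/48.6 = 5.0247.
β = √(1 − 1/γ²) = √(1 − 0.0396077) = √0.9603923 = 0.9800.

0.9800c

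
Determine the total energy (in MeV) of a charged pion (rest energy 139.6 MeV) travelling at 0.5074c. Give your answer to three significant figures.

162 MeV

γ = 1/√(1 − β²) = 1/√(1 − 0.25745476) = 1/√0.74254524 = 1/0.861711 = 1.1605.
Total energy: E = γmc² = 1.1605 × 139.6 MeV = 162 MeV.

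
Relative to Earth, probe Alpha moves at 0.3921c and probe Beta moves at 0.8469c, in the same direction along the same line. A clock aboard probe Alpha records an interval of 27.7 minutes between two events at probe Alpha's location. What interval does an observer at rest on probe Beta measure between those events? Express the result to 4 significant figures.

37.82 minutes

Speed of probe Alpha in probe Beta's frame: u = (v_A − v_B)/(1 − v_A v_B/c²) = (0.3921 − 0.8469)/(1 − 0.3921×0.8469) = −0.4548/0.66793051 = −0.68091; |u| = 0.68091c.
At |u| = 0.68091c, γ = (1 − 0.463638)^(−1/2) = 1.3654.
The clock on probe Alpha records proper time, so probe Beta measures Δt = γΔτ = 1.3654 × 27.7 = 37.82 minutes.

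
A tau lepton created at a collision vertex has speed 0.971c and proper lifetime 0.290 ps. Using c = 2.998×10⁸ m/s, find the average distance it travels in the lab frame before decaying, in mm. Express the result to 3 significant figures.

γ = 1/√(1 − β²) = 1/√(1 − 0.942841) = 1/√0.057159 = 1/0.239079 = 4.1827.
Lab-frame lifetime: Δt = γτ = 4.1827 × 0.290 ps = 1.213 ps.
Distance: d = vΔt = 0.971 × 2.998×10⁸ m/s × 1.2130×10^-12 s = 3.53×10^-4 m = 0.353 mm.

0.353 mm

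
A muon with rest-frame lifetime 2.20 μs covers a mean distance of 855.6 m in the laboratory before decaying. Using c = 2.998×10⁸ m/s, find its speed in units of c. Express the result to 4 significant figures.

d = βγcτ ⇒ βγ = d/(cτ) = 855.6 m / (659.56 m) = 1.2972.
β = (βγ)/√(1+(βγ)²) = 1.2972/√2.68273 = 0.7920.

0.7920c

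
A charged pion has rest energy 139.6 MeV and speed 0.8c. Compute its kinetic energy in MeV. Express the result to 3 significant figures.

93.1 MeV

With β = 0.8, γ = 1/√(1 − 0.8²) = 1/√0.36 = 1.66667.
Kinetic energy: K = (γ − 1)mc² = (1.66667 − 1) × 139.6 MeV = 0.66667 × 139.6 = 93.1 MeV.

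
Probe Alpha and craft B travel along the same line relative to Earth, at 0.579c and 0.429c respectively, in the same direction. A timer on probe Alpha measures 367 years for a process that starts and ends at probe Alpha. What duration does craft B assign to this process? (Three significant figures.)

375 years

The velocity of probe Alpha relative to craft B is (0.579 − 0.429)c / (1 − 0.579×0.429) = 0.19957c; relative speed 0.19957c.
γ for this relative speed: γ = 1/√(1 − 0.0398282) = 1.0205.
Probe Alpha's interval is proper; time dilation gives Δt_B = γΔτ = 1.0205 × 367 years = 375 years.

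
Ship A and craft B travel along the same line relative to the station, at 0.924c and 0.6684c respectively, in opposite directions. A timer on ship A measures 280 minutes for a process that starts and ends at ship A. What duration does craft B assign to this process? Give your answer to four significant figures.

Transform ship A's velocity into craft B's frame: (0.924 + 0.6684)/(1 + 0.924·0.6684) = 1.5924/1.6176016, so the relative speed is 0.98442c.
At |u| = 0.98442c, γ = (1 − 0.969083)^(−1/2) = 5.6872.
The clock on ship A records proper time, so craft B measures Δt = γΔτ = 5.6872 × 280 = 1592 minutes.

1592 minutes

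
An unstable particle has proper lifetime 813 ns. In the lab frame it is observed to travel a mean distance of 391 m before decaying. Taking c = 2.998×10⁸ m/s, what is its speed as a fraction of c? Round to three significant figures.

0.849c

Let x = d/(cτ) = 391.0 m / (2.998×10⁸ m/s × 8.130×10^-7 s) = 1.6042. Since d = βγcτ, x = βγ = β/√(1−β²).
Solving: β² = x²/(1+x²) = 2.57346/3.57346 = 0.720159, so β = 0.849.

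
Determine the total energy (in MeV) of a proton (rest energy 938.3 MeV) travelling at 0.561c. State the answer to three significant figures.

γ = 1/√(1 − β²) = 1/√(1 − 0.314721) = 1/√0.685279 = 1/0.827816 = 1.208.
Total energy: E = γmc² = 1.208 × 938.3 MeV = 1130 MeV.

1130 MeV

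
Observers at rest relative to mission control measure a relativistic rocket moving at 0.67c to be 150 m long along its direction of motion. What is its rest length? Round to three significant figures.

γ = 1/√(1 − β²) = 1/√(1 − 0.4489) = 1/√0.5511 = 1/0.742361 = 1.3471.
Proper length: L₀ = γ·L = 1.3471 × 150 = 202 m.

202 m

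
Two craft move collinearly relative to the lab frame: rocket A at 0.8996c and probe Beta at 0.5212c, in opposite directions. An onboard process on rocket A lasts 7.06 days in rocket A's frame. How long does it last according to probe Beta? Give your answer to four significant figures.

27.82 days

Transform rocket A's velocity into probe Beta's frame: (0.8996 + 0.5212)/(1 + 0.8996·0.5212) = 1.4208/1.46887152, so the relative speed is 0.96727c.
At |u| = 0.96727c, γ = (1 − 0.935611)^(−1/2) = 3.9409.
The clock on rocket A records proper time, so probe Beta measures Δt = γΔτ = 3.9409 × 7.06 = 27.82 days.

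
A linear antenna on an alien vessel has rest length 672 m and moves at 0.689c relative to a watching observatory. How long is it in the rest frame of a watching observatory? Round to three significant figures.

487 m

With β = 0.689, γ = 1/√(1 − 0.689²) = 1/√0.525279 = 1.3798.
Along the direction of motion the measured length is L₀/γ = 672/1.3798 = 487 m.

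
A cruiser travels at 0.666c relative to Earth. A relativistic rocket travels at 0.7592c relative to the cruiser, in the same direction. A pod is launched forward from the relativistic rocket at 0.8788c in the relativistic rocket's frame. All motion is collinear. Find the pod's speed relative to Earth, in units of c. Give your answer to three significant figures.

Apply u = (u'+v)/(1+u'v) twice. Pod in the cruiser frame: (0.8788+0.7592)/(1+0.8788·0.7592) = 1.638/1.66718496 = 0.98249c.
That velocity, transformed to the rest frame of Earth: (0.98249+0.666)/(1+0.98249·0.666) = 1.64849/1.65433834 = 0.99646c.

0.996c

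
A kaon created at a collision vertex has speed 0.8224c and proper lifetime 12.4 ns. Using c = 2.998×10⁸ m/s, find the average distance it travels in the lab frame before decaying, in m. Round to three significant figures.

5.37 m

With β = 0.8224, γ = 1/√(1 − 0.8224²) = 1/√0.32365824 = 1.7577.
Lab-frame lifetime: Δt = γτ = 1.7577 × 12.4 ns = 21.795 ns.
Distance: d = vΔt = 0.8224 × 2.998×10⁸ m/s × 2.1795×10^-8 s = 5.37 m.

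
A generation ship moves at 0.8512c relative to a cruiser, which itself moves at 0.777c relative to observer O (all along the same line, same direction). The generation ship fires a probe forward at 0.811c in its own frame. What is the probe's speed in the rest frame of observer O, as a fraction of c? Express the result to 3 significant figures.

Compose velocities in two stages. Stage 1 (into S'): u₁ = (0.811+0.8512)/(1+0.811×0.8512) = 0.98336.
Stage 2 (into S): u = (0.98336+0.777)/(1+0.98336×0.777) = 0.9979, so the speed is 0.998c.

0.998c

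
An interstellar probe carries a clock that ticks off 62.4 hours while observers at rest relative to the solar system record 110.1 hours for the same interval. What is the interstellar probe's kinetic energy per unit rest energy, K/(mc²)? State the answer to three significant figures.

γ = Δt/Δτ = 110.1/62.4 = 1.76442.
Since K = (γ−1)mc², K/(mc²) = 1.76442 − 1 = 0.764.

0.764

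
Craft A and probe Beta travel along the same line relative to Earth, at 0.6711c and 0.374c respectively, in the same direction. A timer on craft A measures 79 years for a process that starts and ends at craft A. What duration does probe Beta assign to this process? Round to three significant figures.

The velocity of craft A relative to probe Beta is (0.6711 − 0.374)c / (1 − 0.6711×0.374) = 0.39666c; relative speed 0.39666c.
At |u| = 0.39666c, γ = (1 − 0.157339)^(−1/2) = 1.0894.
The clock on craft A records proper time, so probe Beta measures Δt = γΔτ = 1.0894 × 79 = 86.1 years.

86.1 years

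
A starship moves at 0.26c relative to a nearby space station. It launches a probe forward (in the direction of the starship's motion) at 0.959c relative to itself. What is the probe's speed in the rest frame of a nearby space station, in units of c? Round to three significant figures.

In units of c, u = (u' + v)/(1 + u'v) with u' = 0.959 and v = 0.26.
Numerator: 0.959 + 0.26 = 1.219. Denominator: 1 + (0.959)(0.26) = 1.24934.
u = 1.219/1.24934 = 0.97572, so the speed is 0.976c.

0.976c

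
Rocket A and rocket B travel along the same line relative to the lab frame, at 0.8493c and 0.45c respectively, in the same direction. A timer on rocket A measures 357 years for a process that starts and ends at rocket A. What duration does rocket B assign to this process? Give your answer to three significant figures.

Transform rocket A's velocity into rocket B's frame: (0.8493 − 0.45)/(1 − 0.8493·0.45) = 0.3993/0.617815, so the relative speed is 0.64631c.
γ for this relative speed: γ = 1/√(1 − 0.417717) = 1.3105.
The clock on rocket A records proper time, so rocket B measures Δt = γΔτ = 1.3105 × 357 = 468 years.

468 years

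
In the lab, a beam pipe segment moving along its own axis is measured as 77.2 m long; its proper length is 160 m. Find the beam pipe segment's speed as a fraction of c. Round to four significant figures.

0.8759c

Length contraction gives γ = L₀/L = 160/77.2 = 2.0725.
β = √(1 − 1/γ²) = √0.767185 = 0.8759.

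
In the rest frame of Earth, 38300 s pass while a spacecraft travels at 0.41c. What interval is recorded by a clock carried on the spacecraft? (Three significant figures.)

34900 s

Lorentz factor: γ = (1 − 0.1681)^(−1/2) = 1.0964.
The spacecraft's clock runs slow as seen from Earth, so Δτ = Δt/γ = 38300/1.0964 = 34900 s.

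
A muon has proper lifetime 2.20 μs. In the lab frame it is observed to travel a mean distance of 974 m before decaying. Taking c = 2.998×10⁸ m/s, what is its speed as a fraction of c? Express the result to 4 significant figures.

d = βγcτ ⇒ βγ = d/(cτ) = 974.0 m / (659.56 m) = 1.4767.
β = (βγ)/√(1+(βγ)²) = 1.4767/√3.18064 = 0.8280.

0.8280c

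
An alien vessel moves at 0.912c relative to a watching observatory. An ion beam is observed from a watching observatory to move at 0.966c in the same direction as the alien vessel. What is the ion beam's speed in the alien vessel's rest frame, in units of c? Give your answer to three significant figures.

0.454c

Transform to the alien vessel's frame: u' = (u − v)/(1 − uv/c²).
u' = (0.966 − 0.912)/(1 − 0.966×0.912) = 0.054/0.119008 = 0.45375.
Speed in the alien vessel's frame: 0.454c (in the same direction).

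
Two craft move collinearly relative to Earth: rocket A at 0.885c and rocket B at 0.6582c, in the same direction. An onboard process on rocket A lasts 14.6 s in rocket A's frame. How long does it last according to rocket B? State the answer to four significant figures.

17.39 s

Speed of rocket A in rocket B's frame: u = (v_A − v_B)/(1 − v_A v_B/c²) = (0.885 − 0.6582)/(1 − 0.885×0.6582) = 0.2268/0.417493 = 0.54324; |u| = 0.54324c.
At |u| = 0.54324c, γ = (1 − 0.29511)^(−1/2) = 1.1911.
Rocket A's interval is proper; time dilation gives Δt_B = γΔτ = 1.1911 × 14.6 s = 17.39 s.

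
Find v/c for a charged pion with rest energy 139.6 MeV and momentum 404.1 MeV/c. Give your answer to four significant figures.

0.9452

pc/(mc²) = 404.1/139.6 = 2.8947 = βγ = β/√(1−β²).
So β² = x²/(1 + x²) with x = 2.8947: x² = 8.37929, β² = 8.37929/9.37929 = 0.893382, β = 0.9452.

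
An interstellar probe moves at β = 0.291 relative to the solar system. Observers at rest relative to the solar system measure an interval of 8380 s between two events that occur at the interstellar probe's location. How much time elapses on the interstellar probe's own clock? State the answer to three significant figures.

8020 s

γ = 1/√(1 − β²) = 1/√(1 − 0.084681) = 1/√0.915319 = 1/0.956723 = 1.0452.
The moving clock records proper time: Δτ = Δt/γ = 8380/1.0452 = 8020 s.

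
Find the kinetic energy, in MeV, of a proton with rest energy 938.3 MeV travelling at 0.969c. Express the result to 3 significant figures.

Lorentz factor: γ = (1 − 0.938961)^(−1/2) = 4.0476.
Kinetic energy: K = (γ − 1)mc² = (4.0476 − 1) × 938.3 MeV = 3.0476 × 938.3 = 2860 MeV.

2860 MeV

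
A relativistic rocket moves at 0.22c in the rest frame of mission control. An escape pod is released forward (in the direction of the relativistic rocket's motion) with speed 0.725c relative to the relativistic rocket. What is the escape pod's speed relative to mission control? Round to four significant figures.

In units of c, u = (u' + v)/(1 + u'v) with u' = 0.725 and v = 0.22.
Numerator: 0.725 + 0.22 = 0.945. Denominator: 1 + (0.725)(0.22) = 1.1595.
u = 0.945/1.1595 = 0.81501, so the speed is 0.8150c.

0.8150c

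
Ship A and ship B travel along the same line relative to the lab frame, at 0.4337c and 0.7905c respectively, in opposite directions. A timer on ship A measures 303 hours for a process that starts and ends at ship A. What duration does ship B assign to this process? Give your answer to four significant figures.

737.3 hours

The velocity of ship A relative to ship B is (0.4337 + 0.7905)c / (1 + 0.4337×0.7905) = 0.91165c; relative speed 0.91165c.
At |u| = 0.91165c, γ = (1 − 0.831106)^(−1/2) = 2.4333.
The clock on ship A records proper time, so ship B measures Δt = γΔτ = 2.4333 × 303 = 737.3 hours.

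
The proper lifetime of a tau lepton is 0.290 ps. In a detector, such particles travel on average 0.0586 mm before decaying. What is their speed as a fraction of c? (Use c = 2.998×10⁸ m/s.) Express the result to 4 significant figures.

0.5589c

d = βγcτ ⇒ βγ = d/(cτ) = 5.860×10^-5 m / (8.6942×10^-5 m) = 0.67401.
β = (βγ)/√(1+(βγ)²) = 0.67401/√1.454289 = 0.5589.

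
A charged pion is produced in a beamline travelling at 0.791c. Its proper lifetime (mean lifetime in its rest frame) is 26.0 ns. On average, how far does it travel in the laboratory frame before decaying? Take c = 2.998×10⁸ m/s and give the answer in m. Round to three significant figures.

Lorentz factor: γ = (1 − 0.625681)^(−1/2) = 1.6345.
Lab-frame lifetime: Δt = γτ = 1.6345 × 26.0 ns = 42.497 ns.
Distance: d = vΔt = 0.791 × 2.998×10⁸ m/s × 4.2497×10^-8 s = 10.1 m.

10.1 m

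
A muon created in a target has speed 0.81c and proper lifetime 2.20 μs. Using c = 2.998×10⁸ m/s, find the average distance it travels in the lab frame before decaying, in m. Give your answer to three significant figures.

With β = 0.81, γ = 1/√(1 − 0.81²) = 1/√0.3439 = 1.7052.
Lab-frame lifetime: Δt = γτ = 1.7052 × 2.20 μs = 3.7514 μs.
Distance: d = vΔt = 0.81 × 2.998×10⁸ m/s × 3.7514×10^-6 s = 911 m.

911 m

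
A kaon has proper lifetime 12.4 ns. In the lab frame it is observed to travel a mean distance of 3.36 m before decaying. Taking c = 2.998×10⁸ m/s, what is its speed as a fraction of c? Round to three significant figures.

0.671c

Lab distance = (lab lifetime)·v = γτ·βc, so βγ = d/(cτ) = 3.360/(2.998×10⁸ × 1.240×10^-8) = 0.90383.
With βγ = 0.90383: γ² = 1 + (βγ)² = 1.816909, and β = (βγ)/γ = 0.90383/1.34793 = 0.671.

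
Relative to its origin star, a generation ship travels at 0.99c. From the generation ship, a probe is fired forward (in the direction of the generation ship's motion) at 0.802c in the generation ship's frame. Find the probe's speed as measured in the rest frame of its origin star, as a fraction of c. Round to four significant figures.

0.9989c

In units of c, u = (u' + v)/(1 + u'v) with u' = 0.802 and v = 0.99.
Numerator: 0.802 + 0.99 = 1.792. Denominator: 1 + (0.802)(0.99) = 1.79398.
u = 1.792/1.79398 = 0.9989, so the speed is 0.9989c.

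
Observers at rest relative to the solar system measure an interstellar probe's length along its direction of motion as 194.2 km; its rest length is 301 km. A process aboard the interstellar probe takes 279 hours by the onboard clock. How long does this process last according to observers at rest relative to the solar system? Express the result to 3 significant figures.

432 hours

From L = L₀/γ: γ = 301/194.2 = 1.54995.
Δt = γΔτ = 1.54995 × 279 = 432 hours.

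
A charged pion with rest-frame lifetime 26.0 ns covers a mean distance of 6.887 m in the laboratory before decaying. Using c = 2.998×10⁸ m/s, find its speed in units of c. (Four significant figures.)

Lab distance = (lab lifetime)·v = γτ·βc, so βγ = d/(cτ) = 6.887/(2.998×10⁸ × 2.600×10^-8) = 0.88354.
With βγ = 0.88354: γ² = 1 + (βγ)² = 1.780643, and β = (βγ)/γ = 0.88354/1.33441 = 0.6621.

0.6621c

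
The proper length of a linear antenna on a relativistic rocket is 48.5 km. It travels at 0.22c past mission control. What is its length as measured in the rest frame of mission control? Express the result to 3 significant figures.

With β = 0.22, γ = 1/√(1 − 0.22²) = 1/√0.9516 = 1.0251.
Length contraction: L = L₀/γ = 48.5/1.0251 = 47.3 km.

47.3 km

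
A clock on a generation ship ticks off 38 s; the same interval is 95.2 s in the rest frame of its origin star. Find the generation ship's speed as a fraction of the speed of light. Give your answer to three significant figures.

0.917c

γ = Δt/Δτ = 95.2/38 = 2.5053.
β = √(1 − 1/γ²) = √(1 − 0.159324) = √0.840676 = 0.917.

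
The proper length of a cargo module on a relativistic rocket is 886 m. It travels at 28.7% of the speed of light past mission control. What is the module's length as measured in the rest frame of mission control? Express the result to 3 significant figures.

849 m

Lorentz factor: γ = (1 − 0.082369)^(−1/2) = 1.0439.
Length contraction: L = L₀/γ = 886/1.0439 = 849 m.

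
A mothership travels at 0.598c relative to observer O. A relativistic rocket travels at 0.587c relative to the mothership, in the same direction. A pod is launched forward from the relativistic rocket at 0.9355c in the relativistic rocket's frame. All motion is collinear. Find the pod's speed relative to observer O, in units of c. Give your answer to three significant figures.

First combine the pod and relativistic rocket (S''→S'): u₁ = (0.9355 + 0.587)/(1 + 0.9355×0.587) = 1.5225/1.5491385 = 0.9828.
Then combine with the mothership (S'→S): u = (0.9828 + 0.598)/(1 + 0.9828×0.598) = 1.5808/1.5877144 = 0.99565.

0.996c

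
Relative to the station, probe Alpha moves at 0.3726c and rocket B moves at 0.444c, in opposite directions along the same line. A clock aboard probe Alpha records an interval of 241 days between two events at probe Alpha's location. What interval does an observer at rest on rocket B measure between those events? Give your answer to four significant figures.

The velocity of probe Alpha relative to rocket B is (0.3726 + 0.444)c / (1 + 0.3726×0.444) = 0.70068c; relative speed 0.70068c.
γ for this relative speed: γ = 1/√(1 − 0.490952) = 1.4016.
Probe Alpha's interval is proper; time dilation gives Δt_B = γΔτ = 1.4016 × 241 days = 337.8 days.

337.8 days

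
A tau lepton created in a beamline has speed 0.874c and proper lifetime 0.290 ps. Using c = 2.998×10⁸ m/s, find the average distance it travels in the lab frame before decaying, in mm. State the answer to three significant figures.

Lorentz factor: γ = (1 − 0.763876)^(−1/2) = 2.0579.
Lab-frame lifetime: Δt = γτ = 2.0579 × 0.290 ps = 0.59679 ps.
Distance: d = vΔt = 0.874 × 2.998×10⁸ m/s × 5.9679×10^-13 s = 1.56×10^-4 m = 0.156 mm.

0.156 mm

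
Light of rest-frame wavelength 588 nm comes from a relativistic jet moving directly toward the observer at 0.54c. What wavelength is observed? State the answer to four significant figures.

Relativistic Doppler for wavelength: λ_obs = λ_src · √((1−β)/(1+β)).
With β = 0.54: factor = √(0.46/1.54) = 0.54654.
λ_obs = 588 × 0.54654 = 321.4 nm.

321.4 nm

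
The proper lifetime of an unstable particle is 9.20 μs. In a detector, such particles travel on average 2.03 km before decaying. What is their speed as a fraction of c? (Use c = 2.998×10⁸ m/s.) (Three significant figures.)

0.593c

Let x = d/(cτ) = 2030 m / (2.998×10⁸ m/s × 9.200×10^-6 s) = 0.736. Since d = βγcτ, x = βγ = β/√(1−β²).
Solving: β² = x²/(1+x²) = 0.541696/1.541696 = 0.351364, so β = 0.593.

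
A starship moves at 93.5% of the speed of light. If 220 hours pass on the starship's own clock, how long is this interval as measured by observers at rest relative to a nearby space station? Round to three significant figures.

620 hours

Lorentz factor: γ = (1 − 0.874225)^(−1/2) = 2.8197.
Time dilation: Δt = γ·Δτ = 2.8197 × 220 = 620 hours.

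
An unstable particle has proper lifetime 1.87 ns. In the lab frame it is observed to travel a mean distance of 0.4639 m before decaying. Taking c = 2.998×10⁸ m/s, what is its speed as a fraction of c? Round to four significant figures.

d = βγcτ ⇒ βγ = d/(cτ) = 0.4639 m / (0.560626 m) = 0.82747.
β = (βγ)/√(1+(βγ)²) = 0.82747/√1.684707 = 0.6375.

0.6375c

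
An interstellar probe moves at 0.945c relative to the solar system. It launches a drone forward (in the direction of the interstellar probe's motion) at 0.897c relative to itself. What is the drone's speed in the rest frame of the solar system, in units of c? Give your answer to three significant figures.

0.997c

In units of c, u = (u' + v)/(1 + u'v) with u' = 0.897 and v = 0.945.
Numerator: 0.897 + 0.945 = 1.842. Denominator: 1 + (0.897)(0.945) = 1.847665.
u = 1.842/1.847665 = 0.99693, so the speed is 0.997c.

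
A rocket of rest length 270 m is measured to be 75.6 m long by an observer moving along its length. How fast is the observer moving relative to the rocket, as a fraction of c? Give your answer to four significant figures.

0.9600c

Length contraction gives γ = L₀/L = 270/75.6 = 3.5714.
β = √(1 − 1/γ²) = √0.921599 = 0.9600.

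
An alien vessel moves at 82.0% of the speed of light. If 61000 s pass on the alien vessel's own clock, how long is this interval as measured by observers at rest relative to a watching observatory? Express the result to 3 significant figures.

γ = 1/√(1 − β²) = 1/√(1 − 0.6724) = 1/√0.3276 = 1/0.572364 = 1.7471.
The onboard clock measures proper time, so the interval in the rest frame of a watching observatory is dilated: Δt = γ·Δτ = 1.7471 × 61000 s = 1.07×10^5 s.

1.07×10^5 s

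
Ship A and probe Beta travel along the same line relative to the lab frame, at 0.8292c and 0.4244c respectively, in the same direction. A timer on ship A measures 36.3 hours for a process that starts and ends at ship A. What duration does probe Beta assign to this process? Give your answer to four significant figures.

46.48 hours

Speed of ship A in probe Beta's frame: u = (v_A − v_B)/(1 − v_A v_B/c²) = (0.8292 − 0.4244)/(1 − 0.8292×0.4244) = 0.4048/0.64808752 = 0.62461; |u| = 0.62461c.
At |u| = 0.62461c, γ = (1 − 0.390138)^(−1/2) = 1.2805.
The clock on ship A records proper time, so probe Beta measures Δt = γΔτ = 1.2805 × 36.3 = 46.48 hours.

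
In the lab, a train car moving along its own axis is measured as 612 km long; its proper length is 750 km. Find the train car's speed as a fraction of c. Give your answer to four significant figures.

Length contraction gives γ = L₀/L = 750/612 = 1.2255.
β = √(1 − 1/γ²) = √0.334155 = 0.5781.

0.5781c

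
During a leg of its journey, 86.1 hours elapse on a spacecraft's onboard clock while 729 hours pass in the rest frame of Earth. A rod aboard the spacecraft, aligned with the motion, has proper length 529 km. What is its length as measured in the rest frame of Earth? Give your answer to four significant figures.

62.48 km

From Δt = γΔτ: γ = 729/86.1 = 8.4669.
L = L₀/γ = 529/8.4669 = 62.48 km.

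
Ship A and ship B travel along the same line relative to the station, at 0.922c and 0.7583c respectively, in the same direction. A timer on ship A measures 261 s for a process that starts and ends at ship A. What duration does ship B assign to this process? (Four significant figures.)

The velocity of ship A relative to ship B is (0.922 − 0.7583)c / (1 − 0.922×0.7583) = 0.54413c; relative speed 0.54413c.
At |u| = 0.54413c, γ = (1 − 0.296077)^(−1/2) = 1.1919.
Ship A's interval is proper; time dilation gives Δt_B = γΔτ = 1.1919 × 261 s = 311.1 s.

311.1 s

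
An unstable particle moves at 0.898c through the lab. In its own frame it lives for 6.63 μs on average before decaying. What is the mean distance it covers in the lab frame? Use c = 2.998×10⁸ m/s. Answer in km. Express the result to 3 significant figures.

Lorentz factor: γ = (1 − 0.806404)^(−1/2) = 2.2728.
Lab-frame lifetime: Δt = γτ = 2.2728 × 6.63 μs = 15.069 μs.
Distance: d = vΔt = 0.898 × 2.998×10⁸ m/s × 1.5069×10^-5 s = 4060 m = 4.06 km.

4.06 km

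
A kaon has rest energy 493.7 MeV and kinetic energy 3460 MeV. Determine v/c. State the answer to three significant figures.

K = (γ−1)mc², so γ = 1 + 3460/493.7 = 8.0083.
Then v/c = √(1 − γ⁻²) = √(1 − 0.0155926) = √0.9844074 = 0.992.

0.992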